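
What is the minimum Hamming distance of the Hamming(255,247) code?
d_min = 3 (every single-error-correcting Hamming code has d_min = 3).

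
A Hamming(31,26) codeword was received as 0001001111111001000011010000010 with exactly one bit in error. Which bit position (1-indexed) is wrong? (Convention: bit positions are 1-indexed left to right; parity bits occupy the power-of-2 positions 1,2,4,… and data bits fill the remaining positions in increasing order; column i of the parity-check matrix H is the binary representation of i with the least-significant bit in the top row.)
Syndrome s = H · r^T (mod 2), r = 0001001111111001000011010000010:
  s[0] = (1010101010101010101010101010101)·(0001001111111001000011010000010) mod 2 = 0+0+0+0+0+0+1+0+1+0+1+0+1+0+0+0+0+0+0+0+1+0+0+0+0+0+0+0+0+0+0 mod 2 = 1
  s[1] = (0110011001100110011001100110011)·(0001001111111001000011010000010) mod 2 = 0+0+0+0+0+0+1+0+0+1+1+0+0+0+0+0+0+0+0+0+0+1+0+0+0+0+0+0+0+1+0 mod 2 = 1
  s[2] = (0001111000011110000111100001111)·(0001001111111001000011010000010) mod 2 = 0+0+0+1+0+0+1+0+0+0+0+1+1+0+0+0+0+0+0+0+1+1+0+0+0+0+0+0+0+1+0 mod 2 = 1
  s[3] = (0000000111111110000000011111111)·(0001001111111001000011010000010) mod 2 = 0+0+0+0+0+0+0+1+1+1+1+1+1+0+0+0+0+0+0+0+0+0+0+1+0+0+0+0+0+1+0 mod 2 = 0
  s[4] = (0000000000000001111111111111111)·(0001001111111001000011010000010) mod 2 = 0+0+0+0+0+0+0+0+0+0+0+0+0+0+0+1+0+0+0+0+1+1+0+1+0+0+0+0+0+1+0 mod 2 = 1
Syndrome = 11101
Column i of H is the binary representation of i, so the syndrome is the binary index of the flipped bit.
Read s = 11101 with s[0] as LSB: 1·2^0 + 1·2^1 + 1·2^2 + 0·2^3 + 1·2^4 = 23.
Error is at bit position 23.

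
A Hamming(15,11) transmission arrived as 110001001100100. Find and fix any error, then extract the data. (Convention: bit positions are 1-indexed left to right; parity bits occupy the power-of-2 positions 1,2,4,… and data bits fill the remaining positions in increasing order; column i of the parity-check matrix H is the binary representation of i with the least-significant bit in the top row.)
Syndrome s = H · r^T (mod 2), r = 110001001100100:
  s[0] = (101010101010101)·(110001001100100) mod 2 = 1+0+0+0+0+0+0+0+1+0+0+0+1+0+0 mod 2 = 1
  s[1] = (011001100110011)·(110001001100100) mod 2 = 0+1+0+0+0+1+0+0+0+1+0+0+0+0+0 mod 2 = 1
  s[2] = (000111100001111)·(110001001100100) mod 2 = 0+0+0+0+0+1+0+0+0+0+0+0+1+0+0 mod 2 = 0
  s[3] = (000000011111111)·(110001001100100) mod 2 = 0+0+0+0+0+0+0+0+1+1+0+0+1+0+0 mod 2 = 1
Syndrome = 1101
Column 11 of H equals this syndrome → error at bit 11 (1-indexed).
Flip bit 11: 110001001100100 → 110001001110100
Extract data bits at positions {3,5,6,7,9,10,11,12,13,14,15}: 00101110100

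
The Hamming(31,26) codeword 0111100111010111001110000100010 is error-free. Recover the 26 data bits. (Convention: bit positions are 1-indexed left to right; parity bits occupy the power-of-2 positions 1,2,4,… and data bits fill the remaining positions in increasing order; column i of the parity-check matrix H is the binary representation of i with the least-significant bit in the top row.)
Parity bits occupy power-of-2 positions; data bits are at positions {3,5,6,7,9,10,11,12,13,14,15,17,18,19,20,21,22,23,24,25,26,27,28,29,30,31} (1-indexed).
Extract: c[3]=1 c[5]=1 c[6]=0 c[7]=0 c[9]=1 c[10]=1 c[11]=0 c[12]=1 c[13]=0 c[14]=1 c[15]=1 c[17]=0 c[18]=0 c[19]=1 c[20]=1 c[21]=1 c[22]=0 c[23]=0 c[24]=0 c[25]=0 c[26]=1 c[27]=0 c[28]=0 c[29]=0 c[30]=1 c[31]=0
Data = 11001101011001110000100010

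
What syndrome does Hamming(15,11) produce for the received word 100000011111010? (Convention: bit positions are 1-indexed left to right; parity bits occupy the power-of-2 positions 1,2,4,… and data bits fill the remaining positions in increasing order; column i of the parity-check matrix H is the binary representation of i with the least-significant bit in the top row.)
Syndrome s = H · r^T (mod 2), r = 100000011111010:
  s[0] = (101010101010101)·(100000011111010) mod 2 = 1+0+0+0+0+0+0+0+1+0+1+0+0+0+0 mod 2 = 1
  s[1] = (011001100110011)·(100000011111010) mod 2 = 0+0+0+0+0+0+0+0+0+1+1+0+0+1+0 mod 2 = 1
  s[2] = (000111100001111)·(100000011111010) mod 2 = 0+0+0+0+0+0+0+0+0+0+0+1+0+1+0 mod 2 = 0
  s[3] = (000000011111111)·(100000011111010) mod 2 = 0+0+0+0+0+0+0+1+1+1+1+1+0+1+0 mod 2 = 0
Syndrome = 1100
Non-zero syndrome: error at position 3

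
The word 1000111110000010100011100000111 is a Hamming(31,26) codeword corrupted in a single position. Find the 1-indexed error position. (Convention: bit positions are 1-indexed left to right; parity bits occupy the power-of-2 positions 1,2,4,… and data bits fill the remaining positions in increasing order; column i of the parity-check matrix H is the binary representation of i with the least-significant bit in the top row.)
Syndrome s = H · r^T (mod 2), r = 1000111110000010100011100000111:
  s[0] = (1010101010101010101010101010101)·(1000111110000010100011100000111) mod 2 = 1+0+0+0+1+0+1+0+1+0+0+0+0+0+1+0+1+0+0+0+1+0+1+0+0+0+0+0+1+0+1 mod 2 = 0
  s[1] = (0110011001100110011001100110011)·(1000111110000010100011100000111) mod 2 = 0+0+0+0+0+1+1+0+0+0+0+0+0+0+1+0+0+0+0+0+0+1+1+0+0+0+0+0+0+1+1 mod 2 = 1
  s[2] = (0001111000011110000111100001111)·(1000111110000010100011100000111) mod 2 = 0+0+0+0+1+1+1+0+0+0+0+0+0+0+1+0+0+0+0+0+1+1+1+0+0+0+0+0+1+1+1 mod 2 = 0
  s[3] = (0000000111111110000000011111111)·(1000111110000010100011100000111) mod 2 = 0+0+0+0+0+0+0+1+1+0+0+0+0+0+1+0+0+0+0+0+0+0+0+0+0+0+0+0+1+1+1 mod 2 = 0
  s[4] = (0000000000000001111111111111111)·(1000111110000010100011100000111) mod 2 = 0+0+0+0+0+0+0+0+0+0+0+0+0+0+0+0+1+0+0+0+1+1+1+0+0+0+0+0+1+1+1 mod 2 = 1
Syndrome = 01001
Column i of H is the binary representation of i, so the syndrome is the binary index of the flipped bit.
Read s = 01001 with s[0] as LSB: 0·2^0 + 1·2^1 + 0·2^2 + 0·2^3 + 1·2^4 = 18.
Error is at bit position 18.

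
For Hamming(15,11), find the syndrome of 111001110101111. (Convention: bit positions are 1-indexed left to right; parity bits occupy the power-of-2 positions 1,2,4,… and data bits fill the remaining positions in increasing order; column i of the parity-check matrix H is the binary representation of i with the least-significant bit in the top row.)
Syndrome s = H · r^T (mod 2), r = 111001110101111:
  s[0] = (101010101010101)·(111001110101111) mod 2 = 1+0+1+0+0+0+1+0+0+0+0+0+1+0+1 mod 2 = 1
  s[1] = (011001100110011)·(111001110101111) mod 2 = 0+1+1+0+0+1+1+0+0+1+0+0+0+1+1 mod 2 = 1
  s[2] = (000111100001111)·(111001110101111) mod 2 = 0+0+0+0+0+1+1+0+0+0+0+1+1+1+1 mod 2 = 0
  s[3] = (000000011111111)·(111001110101111) mod 2 = 0+0+0+0+0+0+0+1+0+1+0+1+1+1+1 mod 2 = 0
Syndrome = 1100
Non-zero syndrome: error at position 3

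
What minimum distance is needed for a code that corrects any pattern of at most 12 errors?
Correcting t errors requires d_min ≥ 2t + 1 = 2·12 + 1 = 25.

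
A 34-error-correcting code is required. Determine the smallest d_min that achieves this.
Correcting t errors requires d_min ≥ 2t + 1 = 2·34 + 1 = 69.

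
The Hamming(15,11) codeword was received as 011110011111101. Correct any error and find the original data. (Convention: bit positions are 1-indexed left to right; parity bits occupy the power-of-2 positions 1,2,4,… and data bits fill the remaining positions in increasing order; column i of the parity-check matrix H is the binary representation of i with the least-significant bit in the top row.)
Syndrome s = H · r^T (mod 2), r = 011110011111101:
  s[0] = (101010101010101)·(011110011111101) mod 2 = 0+0+1+0+1+0+0+0+1+0+1+0+1+0+1 mod 2 = 0
  s[1] = (011001100110011)·(011110011111101) mod 2 = 0+1+1+0+0+0+0+0+0+1+1+0+0+0+1 mod 2 = 1
  s[2] = (000111100001111)·(011110011111101) mod 2 = 0+0+0+1+1+0+0+0+0+0+0+1+1+0+1 mod 2 = 1
  s[3] = (000000011111111)·(011110011111101) mod 2 = 0+0+0+0+0+0+0+1+1+1+1+1+1+0+1 mod 2 = 1
Syndrome = 0111
Column 14 of H equals this syndrome → error at bit 14 (1-indexed).
Flip bit 14: 011110011111101 → 011110011111111
Extract data bits at positions {3,5,6,7,9,10,11,12,13,14,15}: 11001111111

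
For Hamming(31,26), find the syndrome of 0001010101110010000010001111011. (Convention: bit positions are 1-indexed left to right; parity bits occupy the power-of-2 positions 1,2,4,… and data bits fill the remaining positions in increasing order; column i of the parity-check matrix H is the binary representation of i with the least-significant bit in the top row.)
Syndrome s = H · r^T (mod 2), r = 0001010101110010000010001111011:
  s[0] = (1010101010101010101010101010101)·(0001010101110010000010001111011) mod 2 = 0+0+0+0+0+0+0+0+0+0+1+0+0+0+1+0+0+0+0+0+1+0+0+0+1+0+1+0+0+0+1 mod 2 = 0
  s[1] = (0110011001100110011001100110011)·(0001010101110010000010001111011) mod 2 = 0+0+0+0+0+1+0+0+0+1+1+0+0+0+1+0+0+0+0+0+0+0+0+0+0+1+1+0+0+1+1 mod 2 = 0
  s[2] = (0001111000011110000111100001111)·(0001010101110010000010001111011) mod 2 = 0+0+0+1+0+1+0+0+0+0+0+1+0+0+1+0+0+0+0+0+1+0+0+0+0+0+0+1+0+1+1 mod 2 = 0
  s[3] = (0000000111111110000000011111111)·(0001010101110010000010001111011) mod 2 = 0+0+0+0+0+0+0+1+0+1+1+1+0+0+1+0+0+0+0+0+0+0+0+0+1+1+1+1+0+1+1 mod 2 = 1
  s[4] = (0000000000000001111111111111111)·(0001010101110010000010001111011) mod 2 = 0+0+0+0+0+0+0+0+0+0+0+0+0+0+0+0+0+0+0+0+1+0+0+0+1+1+1+1+0+1+1 mod 2 = 1
Syndrome = 00011
Non-zero syndrome: error at position 24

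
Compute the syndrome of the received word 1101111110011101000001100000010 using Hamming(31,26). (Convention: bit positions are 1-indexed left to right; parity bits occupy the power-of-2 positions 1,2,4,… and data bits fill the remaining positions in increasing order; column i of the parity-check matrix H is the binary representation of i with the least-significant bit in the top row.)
Syndrome s = H · r^T (mod 2), r = 1101111110011101000001100000010:
  s[0] = (1010101010101010101010101010101)·(1101111110011101000001100000010) mod 2 = 1+0+0+0+1+0+1+0+1+0+0+0+1+0+0+0+0+0+0+0+0+0+1+0+0+0+0+0+0+0+0 mod 2 = 0
  s[1] = (0110011001100110011001100110011)·(1101111110011101000001100000010) mod 2 = 0+1+0+0+0+1+1+0+0+0+0+0+0+1+0+0+0+0+0+0+0+1+1+0+0+0+0+0+0+1+0 mod 2 = 1
  s[2] = (0001111000011110000111100001111)·(1101111110011101000001100000010) mod 2 = 0+0+0+1+1+1+1+0+0+0+0+1+1+1+0+0+0+0+0+0+0+1+1+0+0+0+0+0+0+1+0 mod 2 = 0
  s[3] = (0000000111111110000000011111111)·(1101111110011101000001100000010) mod 2 = 0+0+0+0+0+0+0+1+1+0+0+1+1+1+0+0+0+0+0+0+0+0+0+0+0+0+0+0+0+1+0 mod 2 = 0
  s[4] = (0000000000000001111111111111111)·(1101111110011101000001100000010) mod 2 = 0+0+0+0+0+0+0+0+0+0+0+0+0+0+0+1+0+0+0+0+0+1+1+0+0+0+0+0+0+1+0 mod 2 = 0
Syndrome = 01000
Non-zero syndrome: error at position 2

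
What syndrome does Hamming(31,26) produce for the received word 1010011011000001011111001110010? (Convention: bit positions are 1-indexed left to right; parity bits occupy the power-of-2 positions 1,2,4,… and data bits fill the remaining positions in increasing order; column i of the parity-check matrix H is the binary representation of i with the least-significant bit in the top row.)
Syndrome s = H · r^T (mod 2), r = 1010011011000001011111001110010:
  s[0] = (1010101010101010101010101010101)·(1010011011000001011111001110010) mod 2 = 1+0+1+0+0+0+1+0+1+0+0+0+0+0+0+0+0+0+1+0+1+0+0+0+1+0+1+0+0+0+0 mod 2 = 0
  s[1] = (0110011001100110011001100110011)·(1010011011000001011111001110010) mod 2 = 0+0+1+0+0+1+1+0+0+1+0+0+0+0+0+0+0+1+1+0+0+1+0+0+0+1+1+0+0+1+0 mod 2 = 0
  s[2] = (0001111000011110000111100001111)·(1010011011000001011111001110010) mod 2 = 0+0+0+0+0+1+1+0+0+0+0+0+0+0+0+0+0+0+0+1+1+1+0+0+0+0+0+0+0+1+0 mod 2 = 0
  s[3] = (0000000111111110000000011111111)·(1010011011000001011111001110010) mod 2 = 0+0+0+0+0+0+0+0+1+1+0+0+0+0+0+0+0+0+0+0+0+0+0+0+1+1+1+0+0+1+0 mod 2 = 0
  s[4] = (0000000000000001111111111111111)·(1010011011000001011111001110010) mod 2 = 0+0+0+0+0+0+0+0+0+0+0+0+0+0+0+1+0+1+1+1+1+1+0+0+1+1+1+0+0+1+0 mod 2 = 0
Syndrome = 00000
s = 0: no error detected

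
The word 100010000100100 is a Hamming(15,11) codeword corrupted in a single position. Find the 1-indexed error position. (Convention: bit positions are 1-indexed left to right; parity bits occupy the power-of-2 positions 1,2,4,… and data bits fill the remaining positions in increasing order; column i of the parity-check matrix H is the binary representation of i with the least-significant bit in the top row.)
Syndrome s = H · r^T (mod 2), r = 100010000100100:
  s[0] = (101010101010101)·(100010000100100) mod 2 = 1+0+0+0+1+0+0+0+0+0+0+0+1+0+0 mod 2 = 1
  s[1] = (011001100110011)·(100010000100100) mod 2 = 0+0+0+0+0+0+0+0+0+1+0+0+0+0+0 mod 2 = 1
  s[2] = (000111100001111)·(100010000100100) mod 2 = 0+0+0+0+1+0+0+0+0+0+0+0+1+0+0 mod 2 = 0
  s[3] = (000000011111111)·(100010000100100) mod 2 = 0+0+0+0+0+0+0+0+0+1+0+0+1+0+0 mod 2 = 0
Syndrome = 1100
Column i of H is the binary representation of i, so the syndrome is the binary index of the flipped bit.
Read s = 1100 with s[0] as LSB: 1·2^0 + 1·2^1 + 0·2^2 + 0·2^3 = 3.
Error is at bit position 3.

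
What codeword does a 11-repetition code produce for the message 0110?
Repeat each bit 11× and concatenate:
0→00000000000  1→11111111111  1→11111111111  0→00000000000
Codeword = 00000000000111111111111111111111100000000000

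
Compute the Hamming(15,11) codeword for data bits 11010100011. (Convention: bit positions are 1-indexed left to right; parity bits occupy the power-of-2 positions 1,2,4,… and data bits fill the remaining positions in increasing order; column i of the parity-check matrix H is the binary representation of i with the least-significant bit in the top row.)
Codeword c = d · G (mod 2), d = 11010100011:
  c[0] = d·G[:,0] = (11010100011)·(11011010101) mod 2 = 1+1+0+1+0+0+0+0+0+0+1 mod 2 = 0
  c[1] = d·G[:,1] = (11010100011)·(10110110011) mod 2 = 1+0+0+1+0+1+0+0+0+1+1 mod 2 = 1
  c[2] = d·G[:,2] = (11010100011)·(10000000000) mod 2 = 1+0+0+0+0+0+0+0+0+0+0 mod 2 = 1
  c[3] = d·G[:,3] = (11010100011)·(01110001111) mod 2 = 0+1+0+1+0+0+0+0+0+1+1 mod 2 = 0
  c[4] = d·G[:,4] = (11010100011)·(01000000000) mod 2 = 0+1+0+0+0+0+0+0+0+0+0 mod 2 = 1
  c[5] = d·G[:,5] = (11010100011)·(00100000000) mod 2 = 0+0+0+0+0+0+0+0+0+0+0 mod 2 = 0
  c[6] = d·G[:,6] = (11010100011)·(00010000000) mod 2 = 0+0+0+1+0+0+0+0+0+0+0 mod 2 = 1
  c[7] = d·G[:,7] = (11010100011)·(00001111111) mod 2 = 0+0+0+0+0+1+0+0+0+1+1 mod 2 = 1
  c[8] = d·G[:,8] = (11010100011)·(00001000000) mod 2 = 0+0+0+0+0+0+0+0+0+0+0 mod 2 = 0
  c[9] = d·G[:,9] = (11010100011)·(00000100000) mod 2 = 0+0+0+0+0+1+0+0+0+0+0 mod 2 = 1
  c[10] = d·G[:,10] = (11010100011)·(00000010000) mod 2 = 0+0+0+0+0+0+0+0+0+0+0 mod 2 = 0
  c[11] = d·G[:,11] = (11010100011)·(00000001000) mod 2 = 0+0+0+0+0+0+0+0+0+0+0 mod 2 = 0
  c[12] = d·G[:,12] = (11010100011)·(00000000100) mod 2 = 0+0+0+0+0+0+0+0+0+0+0 mod 2 = 0
  c[13] = d·G[:,13] = (11010100011)·(00000000010) mod 2 = 0+0+0+0+0+0+0+0+0+1+0 mod 2 = 1
  c[14] = d·G[:,14] = (11010100011)·(00000000001) mod 2 = 0+0+0+0+0+0+0+0+0+0+1 mod 2 = 1
Codeword = 011010110100011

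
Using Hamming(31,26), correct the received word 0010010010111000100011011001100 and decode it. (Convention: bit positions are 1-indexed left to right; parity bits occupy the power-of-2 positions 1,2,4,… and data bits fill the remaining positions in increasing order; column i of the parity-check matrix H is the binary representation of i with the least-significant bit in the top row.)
Syndrome s = H · r^T (mod 2), r = 0010010010111000100011011001100:
  s[0] = (1010101010101010101010101010101)·(0010010010111000100011011001100) mod 2 = 0+0+1+0+0+0+0+0+1+0+1+0+1+0+0+0+1+0+0+0+1+0+0+0+1+0+0+0+1+0+0 mod 2 = 0
  s[1] = (0110011001100110011001100110011)·(0010010010111000100011011001100) mod 2 = 0+0+1+0+0+1+0+0+0+0+1+0+0+0+0+0+0+0+0+0+0+1+0+0+0+0+0+0+0+0+0 mod 2 = 0
  s[2] = (0001111000011110000111100001111)·(0010010010111000100011011001100) mod 2 = 0+0+0+0+0+1+0+0+0+0+0+1+1+0+0+0+0+0+0+0+1+1+0+0+0+0+0+1+1+0+0 mod 2 = 1
  s[3] = (0000000111111110000000011111111)·(0010010010111000100011011001100) mod 2 = 0+0+0+0+0+0+0+0+1+0+1+1+1+0+0+0+0+0+0+0+0+0+0+1+1+0+0+1+1+0+0 mod 2 = 0
  s[4] = (0000000000000001111111111111111)·(0010010010111000100011011001100) mod 2 = 0+0+0+0+0+0+0+0+0+0+0+0+0+0+0+0+1+0+0+0+1+1+0+1+1+0+0+1+1+0+0 mod 2 = 1
Syndrome = 00101
Column 20 of H equals this syndrome → error at bit 20 (1-indexed).
Flip bit 20: 0010010010111000100011011001100 → 0010010010111000100111011001100
Extract data bits at positions {3,5,6,7,9,10,11,12,13,14,15,17,18,19,20,21,22,23,24,25,26,27,28,29,30,31}: 10101011100100111011001100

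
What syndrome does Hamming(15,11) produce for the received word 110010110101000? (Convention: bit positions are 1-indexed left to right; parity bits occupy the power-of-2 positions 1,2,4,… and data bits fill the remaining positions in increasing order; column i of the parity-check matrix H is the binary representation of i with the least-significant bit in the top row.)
Syndrome s = H · r^T (mod 2), r = 110010110101000:
  s[0] = (101010101010101)·(110010110101000) mod 2 = 1+0+0+0+1+0+1+0+0+0+0+0+0+0+0 mod 2 = 1
  s[1] = (011001100110011)·(110010110101000) mod 2 = 0+1+0+0+0+0+1+0+0+1+0+0+0+0+0 mod 2 = 1
  s[2] = (000111100001111)·(110010110101000) mod 2 = 0+0+0+0+1+0+1+0+0+0+0+1+0+0+0 mod 2 = 1
  s[3] = (000000011111111)·(110010110101000) mod 2 = 0+0+0+0+0+0+0+1+0+1+0+1+0+0+0 mod 2 = 1
Syndrome = 1111
Non-zero syndrome: error at position 15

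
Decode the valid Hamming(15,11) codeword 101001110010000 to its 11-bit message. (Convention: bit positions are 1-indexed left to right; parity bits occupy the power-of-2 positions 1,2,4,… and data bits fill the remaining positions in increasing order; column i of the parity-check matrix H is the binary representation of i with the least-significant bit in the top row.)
Parity bits occupy power-of-2 positions; data bits are at positions {3,5,6,7,9,10,11,12,13,14,15} (1-indexed).
Extract: c[3]=1 c[5]=0 c[6]=1 c[7]=1 c[9]=0 c[10]=0 c[11]=1 c[12]=0 c[13]=0 c[14]=0 c[15]=0
Data = 10110010000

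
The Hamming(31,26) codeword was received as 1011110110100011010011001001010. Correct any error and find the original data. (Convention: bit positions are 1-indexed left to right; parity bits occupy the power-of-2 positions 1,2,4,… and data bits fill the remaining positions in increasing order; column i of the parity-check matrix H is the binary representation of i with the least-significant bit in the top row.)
Syndrome s = H · r^T (mod 2), r = 1011110110100011010011001001010:
  s[0] = (1010101010101010101010101010101)·(1011110110100011010011001001010) mod 2 = 1+0+1+0+1+0+0+0+1+0+1+0+0+0+1+0+0+0+0+0+1+0+0+0+1+0+0+0+0+0+0 mod 2 = 0
  s[1] = (0110011001100110011001100110011)·(1011110110100011010011001001010) mod 2 = 0+0+1+0+0+1+0+0+0+0+1+0+0+0+1+0+0+1+0+0+0+1+0+0+0+0+0+0+0+1+0 mod 2 = 1
  s[2] = (0001111000011110000111100001111)·(1011110110100011010011001001010) mod 2 = 0+0+0+1+1+1+0+0+0+0+0+0+0+0+1+0+0+0+0+0+1+1+0+0+0+0+0+1+0+1+0 mod 2 = 0
  s[3] = (0000000111111110000000011111111)·(1011110110100011010011001001010) mod 2 = 0+0+0+0+0+0+0+1+1+0+1+0+0+0+1+0+0+0+0+0+0+0+0+0+1+0+0+1+0+1+0 mod 2 = 1
  s[4] = (0000000000000001111111111111111)·(1011110110100011010011001001010) mod 2 = 0+0+0+0+0+0+0+0+0+0+0+0+0+0+0+1+0+1+0+0+1+1+0+0+1+0+0+1+0+1+0 mod 2 = 1
Syndrome = 01011
Column 26 of H equals this syndrome → error at bit 26 (1-indexed).
Flip bit 26: 1011110110100011010011001001010 → 1011110110100011010011001101010
Extract data bits at positions {3,5,6,7,9,10,11,12,13,14,15,17,18,19,20,21,22,23,24,25,26,27,28,29,30,31}: 11101010001010011001101010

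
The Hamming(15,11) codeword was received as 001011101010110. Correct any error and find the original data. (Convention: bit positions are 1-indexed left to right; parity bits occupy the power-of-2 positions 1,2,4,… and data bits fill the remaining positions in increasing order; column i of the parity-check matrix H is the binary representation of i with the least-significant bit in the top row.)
Syndrome s = H · r^T (mod 2), r = 001011101010110:
  s[0] = (101010101010101)·(001011101010110) mod 2 = 0+0+1+0+1+0+1+0+1+0+1+0+1+0+0 mod 2 = 0
  s[1] = (011001100110011)·(001011101010110) mod 2 = 0+0+1+0+0+1+1+0+0+0+1+0+0+1+0 mod 2 = 1
  s[2] = (000111100001111)·(001011101010110) mod 2 = 0+0+0+0+1+1+1+0+0+0+0+0+1+1+0 mod 2 = 1
  s[3] = (000000011111111)·(001011101010110) mod 2 = 0+0+0+0+0+0+0+0+1+0+1+0+1+1+0 mod 2 = 0
Syndrome = 0110
Column 6 of H equals this syndrome → error at bit 6 (1-indexed).
Flip bit 6: 001011101010110 → 001010101010110
Extract data bits at positions {3,5,6,7,9,10,11,12,13,14,15}: 11011010110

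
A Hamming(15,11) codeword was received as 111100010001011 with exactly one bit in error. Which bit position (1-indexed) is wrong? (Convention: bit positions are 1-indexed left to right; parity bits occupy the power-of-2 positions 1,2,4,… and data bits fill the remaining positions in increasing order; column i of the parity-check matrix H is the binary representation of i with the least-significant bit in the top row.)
Syndrome s = H · r^T (mod 2), r = 111100010001011:
  s[0] = (101010101010101)·(111100010001011) mod 2 = 1+0+1+0+0+0+0+0+0+0+0+0+0+0+1 mod 2 = 1
  s[1] = (011001100110011)·(111100010001011) mod 2 = 0+1+1+0+0+0+0+0+0+0+0+0+0+1+1 mod 2 = 0
  s[2] = (000111100001111)·(111100010001011) mod 2 = 0+0+0+1+0+0+0+0+0+0+0+1+0+1+1 mod 2 = 0
  s[3] = (000000011111111)·(111100010001011) mod 2 = 0+0+0+0+0+0+0+1+0+0+0+1+0+1+1 mod 2 = 0
Syndrome = 1000
Column i of H is the binary representation of i, so the syndrome is the binary index of the flipped bit.
Read s = 1000 with s[0] as LSB: 1·2^0 + 0·2^1 + 0·2^2 + 0·2^3 = 1.
Error is at bit position 1.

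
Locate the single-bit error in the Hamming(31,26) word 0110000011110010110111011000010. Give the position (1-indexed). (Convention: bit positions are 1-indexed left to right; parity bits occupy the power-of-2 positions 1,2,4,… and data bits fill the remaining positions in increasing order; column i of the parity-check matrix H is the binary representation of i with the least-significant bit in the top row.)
Syndrome s = H · r^T (mod 2), r = 0110000011110010110111011000010:
  s[0] = (1010101010101010101010101010101)·(0110000011110010110111011000010) mod 2 = 0+0+1+0+0+0+0+0+1+0+1+0+0+0+1+0+1+0+0+0+1+0+0+0+1+0+0+0+0+0+0 mod 2 = 1
  s[1] = (0110011001100110011001100110011)·(0110000011110010110111011000010) mod 2 = 0+1+1+0+0+0+0+0+0+1+1+0+0+0+1+0+0+1+0+0+0+1+0+0+0+0+0+0+0+1+0 mod 2 = 0
  s[2] = (0001111000011110000111100001111)·(0110000011110010110111011000010) mod 2 = 0+0+0+0+0+0+0+0+0+0+0+1+0+0+1+0+0+0+0+1+1+1+0+0+0+0+0+0+0+1+0 mod 2 = 0
  s[3] = (0000000111111110000000011111111)·(0110000011110010110111011000010) mod 2 = 0+0+0+0+0+0+0+0+1+1+1+1+0+0+1+0+0+0+0+0+0+0+0+1+1+0+0+0+0+1+0 mod 2 = 0
  s[4] = (0000000000000001111111111111111)·(0110000011110010110111011000010) mod 2 = 0+0+0+0+0+0+0+0+0+0+0+0+0+0+0+0+1+1+0+1+1+1+0+1+1+0+0+0+0+1+0 mod 2 = 0
Syndrome = 10000
Column i of H is the binary representation of i, so the syndrome is the binary index of the flipped bit.
Read s = 10000 with s[0] as LSB: 1·2^0 + 0·2^1 + 0·2^2 + 0·2^3 + 0·2^4 = 1.
Error is at bit position 1.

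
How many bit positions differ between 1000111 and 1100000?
XOR = 0100111, count of 1s = 4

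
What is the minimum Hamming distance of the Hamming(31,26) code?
d_min = 3 (every single-error-correcting Hamming code has d_min = 3).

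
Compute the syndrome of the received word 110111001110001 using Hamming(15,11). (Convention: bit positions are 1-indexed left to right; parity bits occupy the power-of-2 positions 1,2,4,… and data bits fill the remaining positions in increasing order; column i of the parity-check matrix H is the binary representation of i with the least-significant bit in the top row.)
Syndrome s = H · r^T (mod 2), r = 110111001110001:
  s[0] = (101010101010101)·(110111001110001) mod 2 = 1+0+0+0+1+0+0+0+1+0+1+0+0+0+1 mod 2 = 1
  s[1] = (011001100110011)·(110111001110001) mod 2 = 0+1+0+0+0+1+0+0+0+1+1+0+0+0+1 mod 2 = 1
  s[2] = (000111100001111)·(110111001110001) mod 2 = 0+0+0+1+1+1+0+0+0+0+0+0+0+0+1 mod 2 = 0
  s[3] = (000000011111111)·(110111001110001) mod 2 = 0+0+0+0+0+0+0+0+1+1+1+0+0+0+1 mod 2 = 0
Syndrome = 1100
Non-zero syndrome: error at position 3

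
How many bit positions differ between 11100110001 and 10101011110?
XOR = 01001101111, count of 1s = 7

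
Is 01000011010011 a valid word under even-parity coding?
Sum of all bits: 0+1+0+0+0+0+1+1+0+1+0+0+1+1 = 6; 6 mod 2 = 0. Result is 0 → valid parity.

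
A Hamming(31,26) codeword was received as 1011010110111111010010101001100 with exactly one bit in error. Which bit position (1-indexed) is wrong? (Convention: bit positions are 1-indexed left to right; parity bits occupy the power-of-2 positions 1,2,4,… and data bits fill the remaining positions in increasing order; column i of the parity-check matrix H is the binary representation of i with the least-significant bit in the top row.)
Syndrome s = H · r^T (mod 2), r = 1011010110111111010010101001100:
  s[0] = (1010101010101010101010101010101)·(1011010110111111010010101001100) mod 2 = 1+0+1+0+0+0+0+0+1+0+1+0+1+0+1+0+0+0+0+0+1+0+1+0+1+0+0+0+1+0+0 mod 2 = 0
  s[1] = (0110011001100110011001100110011)·(1011010110111111010010101001100) mod 2 = 0+0+1+0+0+1+0+0+0+0+1+0+0+1+1+0+0+1+0+0+0+0+1+0+0+0+0+0+0+0+0 mod 2 = 1
  s[2] = (0001111000011110000111100001111)·(1011010110111111010010101001100) mod 2 = 0+0+0+1+0+1+0+0+0+0+0+1+1+1+1+0+0+0+0+0+1+0+1+0+0+0+0+1+1+0+0 mod 2 = 0
  s[3] = (0000000111111110000000011111111)·(1011010110111111010010101001100) mod 2 = 0+0+0+0+0+0+0+1+1+0+1+1+1+1+1+0+0+0+0+0+0+0+0+0+1+0+0+1+1+0+0 mod 2 = 0
  s[4] = (0000000000000001111111111111111)·(1011010110111111010010101001100) mod 2 = 0+0+0+0+0+0+0+0+0+0+0+0+0+0+0+1+0+1+0+0+1+0+1+0+1+0+0+1+1+0+0 mod 2 = 1
Syndrome = 01001
Column i of H is the binary representation of i, so the syndrome is the binary index of the flipped bit.
Read s = 01001 with s[0] as LSB: 0·2^0 + 1·2^1 + 0·2^2 + 0·2^3 + 1·2^4 = 18.
Error is at bit position 18.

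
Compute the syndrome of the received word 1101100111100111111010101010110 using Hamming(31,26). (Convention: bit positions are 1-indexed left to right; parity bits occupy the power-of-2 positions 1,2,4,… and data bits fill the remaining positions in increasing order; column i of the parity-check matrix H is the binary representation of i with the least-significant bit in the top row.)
Syndrome s = H · r^T (mod 2), r = 1101100111100111111010101010110:
  s[0] = (1010101010101010101010101010101)·(1101100111100111111010101010110) mod 2 = 1+0+0+0+1+0+0+0+1+0+1+0+0+0+1+0+1+0+1+0+1+0+1+0+1+0+1+0+1+0+0 mod 2 = 0
  s[1] = (0110011001100110011001100110011)·(1101100111100111111010101010110) mod 2 = 0+1+0+0+0+0+0+0+0+1+1+0+0+1+1+0+0+1+1+0+0+0+1+0+0+0+1+0+0+1+0 mod 2 = 0
  s[2] = (0001111000011110000111100001111)·(1101100111100111111010101010110) mod 2 = 0+0+0+1+1+0+0+0+0+0+0+0+0+1+1+0+0+0+0+0+1+0+1+0+0+0+0+0+1+1+0 mod 2 = 0
  s[3] = (0000000111111110000000011111111)·(1101100111100111111010101010110) mod 2 = 0+0+0+0+0+0+0+1+1+1+1+0+0+1+1+0+0+0+0+0+0+0+0+0+1+0+1+0+1+1+0 mod 2 = 0
  s[4] = (0000000000000001111111111111111)·(1101100111100111111010101010110) mod 2 = 0+0+0+0+0+0+0+0+0+0+0+0+0+0+0+1+1+1+1+0+1+0+1+0+1+0+1+0+1+1+0 mod 2 = 0
Syndrome = 00000
s = 0: no error detected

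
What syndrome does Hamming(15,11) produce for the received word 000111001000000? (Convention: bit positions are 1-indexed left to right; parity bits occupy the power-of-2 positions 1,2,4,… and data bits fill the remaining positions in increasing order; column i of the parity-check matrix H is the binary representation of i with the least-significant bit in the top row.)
Syndrome s = H · r^T (mod 2), r = 000111001000000:
  s[0] = (101010101010101)·(000111001000000) mod 2 = 0+0+0+0+1+0+0+0+1+0+0+0+0+0+0 mod 2 = 0
  s[1] = (011001100110011)·(000111001000000) mod 2 = 0+0+0+0+0+1+0+0+0+0+0+0+0+0+0 mod 2 = 1
  s[2] = (000111100001111)·(000111001000000) mod 2 = 0+0+0+1+1+1+0+0+0+0+0+0+0+0+0 mod 2 = 1
  s[3] = (000000011111111)·(000111001000000) mod 2 = 0+0+0+0+0+0+0+0+1+0+0+0+0+0+0 mod 2 = 1
Syndrome = 0111
Non-zero syndrome: error at position 14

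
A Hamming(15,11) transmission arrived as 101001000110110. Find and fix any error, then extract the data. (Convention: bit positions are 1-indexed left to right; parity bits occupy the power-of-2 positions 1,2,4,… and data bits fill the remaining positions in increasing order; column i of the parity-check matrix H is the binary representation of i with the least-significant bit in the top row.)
Syndrome s = H · r^T (mod 2), r = 101001000110110:
  s[0] = (101010101010101)·(101001000110110) mod 2 = 1+0+1+0+0+0+0+0+0+0+1+0+1+0+0 mod 2 = 0
  s[1] = (011001100110011)·(101001000110110) mod 2 = 0+0+1+0+0+1+0+0+0+1+1+0+0+1+0 mod 2 = 1
  s[2] = (000111100001111)·(101001000110110) mod 2 = 0+0+0+0+0+1+0+0+0+0+0+0+1+1+0 mod 2 = 1
  s[3] = (000000011111111)·(101001000110110) mod 2 = 0+0+0+0+0+0+0+0+0+1+1+0+1+1+0 mod 2 = 0
Syndrome = 0110
Column 6 of H equals this syndrome → error at bit 6 (1-indexed).
Flip bit 6: 101001000110110 → 101000000110110
Extract data bits at positions {3,5,6,7,9,10,11,12,13,14,15}: 10000110110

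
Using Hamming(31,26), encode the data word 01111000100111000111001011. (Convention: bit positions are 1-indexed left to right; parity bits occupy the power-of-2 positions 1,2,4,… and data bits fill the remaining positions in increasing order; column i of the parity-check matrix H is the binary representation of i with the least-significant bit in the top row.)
Codeword c = d · G (mod 2), d = 01111000100111000111001011:
  c[0] = d·G[:,0] = (01111000100111000111001011)·(11011010101101010101010101) mod 2 = 0+1+0+1+1+0+0+0+1+0+0+1+0+1+0+0+0+1+0+1+0+0+0+0+0+1 mod 2 = 1
  c[1] = d·G[:,1] = (01111000100111000111001011)·(10110110011011001100110011) mod 2 = 0+0+1+1+0+0+0+0+0+0+0+0+1+1+0+0+0+1+0+0+0+0+0+0+1+1 mod 2 = 1
  c[2] = d·G[:,2] = (01111000100111000111001011)·(10000000000000000000000000) mod 2 = 0+0+0+0+0+0+0+0+0+0+0+0+0+0+0+0+0+0+0+0+0+0+0+0+0+0 mod 2 = 0
  c[3] = d·G[:,3] = (01111000100111000111001011)·(01110001111000111100001111) mod 2 = 0+1+1+1+0+0+0+0+1+0+0+0+0+0+0+0+0+1+0+0+0+0+1+0+1+1 mod 2 = 0
  c[4] = d·G[:,4] = (01111000100111000111001011)·(01000000000000000000000000) mod 2 = 0+1+0+0+0+0+0+0+0+0+0+0+0+0+0+0+0+0+0+0+0+0+0+0+0+0 mod 2 = 1
  c[5] = d·G[:,5] = (01111000100111000111001011)·(00100000000000000000000000) mod 2 = 0+0+1+0+0+0+0+0+0+0+0+0+0+0+0+0+0+0+0+0+0+0+0+0+0+0 mod 2 = 1
  c[6] = d·G[:,6] = (01111000100111000111001011)·(00010000000000000000000000) mod 2 = 0+0+0+1+0+0+0+0+0+0+0+0+0+0+0+0+0+0+0+0+0+0+0+0+0+0 mod 2 = 1
  c[7] = d·G[:,7] = (01111000100111000111001011)·(00001111111000000011111111) mod 2 = 0+0+0+0+1+0+0+0+1+0+0+0+0+0+0+0+0+0+1+1+0+0+1+0+1+1 mod 2 = 1
  c[8] = d·G[:,8] = (01111000100111000111001011)·(00001000000000000000000000) mod 2 = 0+0+0+0+1+0+0+0+0+0+0+0+0+0+0+0+0+0+0+0+0+0+0+0+0+0 mod 2 = 1
  c[9] = d·G[:,9] = (01111000100111000111001011)·(00000100000000000000000000) mod 2 = 0+0+0+0+0+0+0+0+0+0+0+0+0+0+0+0+0+0+0+0+0+0+0+0+0+0 mod 2 = 0
  c[10] = d·G[:,10] = (01111000100111000111001011)·(00000010000000000000000000) mod 2 = 0+0+0+0+0+0+0+0+0+0+0+0+0+0+0+0+0+0+0+0+0+0+0+0+0+0 mod 2 = 0
  c[11] = d·G[:,11] = (01111000100111000111001011)·(00000001000000000000000000) mod 2 = 0+0+0+0+0+0+0+0+0+0+0+0+0+0+0+0+0+0+0+0+0+0+0+0+0+0 mod 2 = 0
  c[12] = d·G[:,12] = (01111000100111000111001011)·(00000000100000000000000000) mod 2 = 0+0+0+0+0+0+0+0+1+0+0+0+0+0+0+0+0+0+0+0+0+0+0+0+0+0 mod 2 = 1
  c[13] = d·G[:,13] = (01111000100111000111001011)·(00000000010000000000000000) mod 2 = 0+0+0+0+0+0+0+0+0+0+0+0+0+0+0+0+0+0+0+0+0+0+0+0+0+0 mod 2 = 0
  c[14] = d·G[:,14] = (01111000100111000111001011)·(00000000001000000000000000) mod 2 = 0+0+0+0+0+0+0+0+0+0+0+0+0+0+0+0+0+0+0+0+0+0+0+0+0+0 mod 2 = 0
  c[15] = d·G[:,15] = (01111000100111000111001011)·(00000000000111111111111111) mod 2 = 0+0+0+0+0+0+0+0+0+0+0+1+1+1+0+0+0+1+1+1+0+0+1+0+1+1 mod 2 = 1
  c[16] = d·G[:,16] = (01111000100111000111001011)·(00000000000100000000000000) mod 2 = 0+0+0+0+0+0+0+0+0+0+0+1+0+0+0+0+0+0+0+0+0+0+0+0+0+0 mod 2 = 1
  c[17] = d·G[:,17] = (01111000100111000111001011)·(00000000000010000000000000) mod 2 = 0+0+0+0+0+0+0+0+0+0+0+0+1+0+0+0+0+0+0+0+0+0+0+0+0+0 mod 2 = 1
  c[18] = d·G[:,18] = (01111000100111000111001011)·(00000000000001000000000000) mod 2 = 0+0+0+0+0+0+0+0+0+0+0+0+0+1+0+0+0+0+0+0+0+0+0+0+0+0 mod 2 = 1
  c[19] = d·G[:,19] = (01111000100111000111001011)·(00000000000000100000000000) mod 2 = 0+0+0+0+0+0+0+0+0+0+0+0+0+0+0+0+0+0+0+0+0+0+0+0+0+0 mod 2 = 0
  c[20] = d·G[:,20] = (01111000100111000111001011)·(00000000000000010000000000) mod 2 = 0+0+0+0+0+0+0+0+0+0+0+0+0+0+0+0+0+0+0+0+0+0+0+0+0+0 mod 2 = 0
  c[21] = d·G[:,21] = (01111000100111000111001011)·(00000000000000001000000000) mod 2 = 0+0+0+0+0+0+0+0+0+0+0+0+0+0+0+0+0+0+0+0+0+0+0+0+0+0 mod 2 = 0
  c[22] = d·G[:,22] = (01111000100111000111001011)·(00000000000000000100000000) mod 2 = 0+0+0+0+0+0+0+0+0+0+0+0+0+0+0+0+0+1+0+0+0+0+0+0+0+0 mod 2 = 1
  c[23] = d·G[:,23] = (01111000100111000111001011)·(00000000000000000010000000) mod 2 = 0+0+0+0+0+0+0+0+0+0+0+0+0+0+0+0+0+0+1+0+0+0+0+0+0+0 mod 2 = 1
  c[24] = d·G[:,24] = (01111000100111000111001011)·(00000000000000000001000000) mod 2 = 0+0+0+0+0+0+0+0+0+0+0+0+0+0+0+0+0+0+0+1+0+0+0+0+0+0 mod 2 = 1
  c[25] = d·G[:,25] = (01111000100111000111001011)·(00000000000000000000100000) mod 2 = 0+0+0+0+0+0+0+0+0+0+0+0+0+0+0+0+0+0+0+0+0+0+0+0+0+0 mod 2 = 0
  c[26] = d·G[:,26] = (01111000100111000111001011)·(00000000000000000000010000) mod 2 = 0+0+0+0+0+0+0+0+0+0+0+0+0+0+0+0+0+0+0+0+0+0+0+0+0+0 mod 2 = 0
  c[27] = d·G[:,27] = (01111000100111000111001011)·(00000000000000000000001000) mod 2 = 0+0+0+0+0+0+0+0+0+0+0+0+0+0+0+0+0+0+0+0+0+0+1+0+0+0 mod 2 = 1
  c[28] = d·G[:,28] = (01111000100111000111001011)·(00000000000000000000000100) mod 2 = 0+0+0+0+0+0+0+0+0+0+0+0+0+0+0+0+0+0+0+0+0+0+0+0+0+0 mod 2 = 0
  c[29] = d·G[:,29] = (01111000100111000111001011)·(00000000000000000000000010) mod 2 = 0+0+0+0+0+0+0+0+0+0+0+0+0+0+0+0+0+0+0+0+0+0+0+0+1+0 mod 2 = 1
  c[30] = d·G[:,30] = (01111000100111000111001011)·(00000000000000000000000001) mod 2 = 0+0+0+0+0+0+0+0+0+0+0+0+0+0+0+0+0+0+0+0+0+0+0+0+0+1 mod 2 = 1
Codeword = 1100111110001001111000111001011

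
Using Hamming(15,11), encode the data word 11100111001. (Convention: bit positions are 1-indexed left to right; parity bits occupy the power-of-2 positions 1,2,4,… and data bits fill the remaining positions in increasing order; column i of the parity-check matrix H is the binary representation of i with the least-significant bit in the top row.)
Codeword c = d · G (mod 2), d = 11100111001:
  c[0] = d·G[:,0] = (11100111001)·(11011010101) mod 2 = 1+1+0+0+0+0+1+0+0+0+1 mod 2 = 0
  c[1] = d·G[:,1] = (11100111001)·(10110110011) mod 2 = 1+0+1+0+0+1+1+0+0+0+1 mod 2 = 1
  c[2] = d·G[:,2] = (11100111001)·(10000000000) mod 2 = 1+0+0+0+0+0+0+0+0+0+0 mod 2 = 1
  c[3] = d·G[:,3] = (11100111001)·(01110001111) mod 2 = 0+1+1+0+0+0+0+1+0+0+1 mod 2 = 0
  c[4] = d·G[:,4] = (11100111001)·(01000000000) mod 2 = 0+1+0+0+0+0+0+0+0+0+0 mod 2 = 1
  c[5] = d·G[:,5] = (11100111001)·(00100000000) mod 2 = 0+0+1+0+0+0+0+0+0+0+0 mod 2 = 1
  c[6] = d·G[:,6] = (11100111001)·(00010000000) mod 2 = 0+0+0+0+0+0+0+0+0+0+0 mod 2 = 0
  c[7] = d·G[:,7] = (11100111001)·(00001111111) mod 2 = 0+0+0+0+0+1+1+1+0+0+1 mod 2 = 0
  c[8] = d·G[:,8] = (11100111001)·(00001000000) mod 2 = 0+0+0+0+0+0+0+0+0+0+0 mod 2 = 0
  c[9] = d·G[:,9] = (11100111001)·(00000100000) mod 2 = 0+0+0+0+0+1+0+0+0+0+0 mod 2 = 1
  c[10] = d·G[:,10] = (11100111001)·(00000010000) mod 2 = 0+0+0+0+0+0+1+0+0+0+0 mod 2 = 1
  c[11] = d·G[:,11] = (11100111001)·(00000001000) mod 2 = 0+0+0+0+0+0+0+1+0+0+0 mod 2 = 1
  c[12] = d·G[:,12] = (11100111001)·(00000000100) mod 2 = 0+0+0+0+0+0+0+0+0+0+0 mod 2 = 0
  c[13] = d·G[:,13] = (11100111001)·(00000000010) mod 2 = 0+0+0+0+0+0+0+0+0+0+0 mod 2 = 0
  c[14] = d·G[:,14] = (11100111001)·(00000000001) mod 2 = 0+0+0+0+0+0+0+0+0+0+1 mod 2 = 1
Codeword = 011011000111001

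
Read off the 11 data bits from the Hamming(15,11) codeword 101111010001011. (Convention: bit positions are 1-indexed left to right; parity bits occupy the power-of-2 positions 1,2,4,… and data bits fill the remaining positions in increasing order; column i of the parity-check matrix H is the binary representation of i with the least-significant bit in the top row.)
Parity bits occupy power-of-2 positions; data bits are at positions {3,5,6,7,9,10,11,12,13,14,15} (1-indexed).
Extract: c[3]=1 c[5]=1 c[6]=1 c[7]=0 c[9]=0 c[10]=0 c[11]=0 c[12]=1 c[13]=0 c[14]=1 c[15]=1
Data = 11100001011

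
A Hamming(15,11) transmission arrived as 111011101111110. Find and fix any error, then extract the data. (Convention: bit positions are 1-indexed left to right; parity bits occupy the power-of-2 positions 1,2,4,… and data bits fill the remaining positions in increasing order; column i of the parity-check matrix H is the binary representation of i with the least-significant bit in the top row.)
Syndrome s = H · r^T (mod 2), r = 111011101111110:
  s[0] = (101010101010101)·(111011101111110) mod 2 = 1+0+1+0+1+0+1+0+1+0+1+0+1+0+0 mod 2 = 1
  s[1] = (011001100110011)·(111011101111110) mod 2 = 0+1+1+0+0+1+1+0+0+1+1+0+0+1+0 mod 2 = 1
  s[2] = (000111100001111)·(111011101111110) mod 2 = 0+0+0+0+1+1+1+0+0+0+0+1+1+1+0 mod 2 = 0
  s[3] = (000000011111111)·(111011101111110) mod 2 = 0+0+0+0+0+0+0+0+1+1+1+1+1+1+0 mod 2 = 0
Syndrome = 1100
Column 3 of H equals this syndrome → error at bit 3 (1-indexed).
Flip bit 3: 111011101111110 → 110011101111110
Extract data bits at positions {3,5,6,7,9,10,11,12,13,14,15}: 01111111110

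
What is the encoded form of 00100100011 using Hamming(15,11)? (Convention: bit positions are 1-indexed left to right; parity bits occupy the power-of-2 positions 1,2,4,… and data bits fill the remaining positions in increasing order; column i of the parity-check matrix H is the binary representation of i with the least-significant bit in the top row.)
Codeword c = d · G (mod 2), d = 00100100011:
  c[0] = d·G[:,0] = (00100100011)·(11011010101) mod 2 = 0+0+0+0+0+0+0+0+0+0+1 mod 2 = 1
  c[1] = d·G[:,1] = (00100100011)·(10110110011) mod 2 = 0+0+1+0+0+1+0+0+0+1+1 mod 2 = 0
  c[2] = d·G[:,2] = (00100100011)·(10000000000) mod 2 = 0+0+0+0+0+0+0+0+0+0+0 mod 2 = 0
  c[3] = d·G[:,3] = (00100100011)·(01110001111) mod 2 = 0+0+1+0+0+0+0+0+0+1+1 mod 2 = 1
  c[4] = d·G[:,4] = (00100100011)·(01000000000) mod 2 = 0+0+0+0+0+0+0+0+0+0+0 mod 2 = 0
  c[5] = d·G[:,5] = (00100100011)·(00100000000) mod 2 = 0+0+1+0+0+0+0+0+0+0+0 mod 2 = 1
  c[6] = d·G[:,6] = (00100100011)·(00010000000) mod 2 = 0+0+0+0+0+0+0+0+0+0+0 mod 2 = 0
  c[7] = d·G[:,7] = (00100100011)·(00001111111) mod 2 = 0+0+0+0+0+1+0+0+0+1+1 mod 2 = 1
  c[8] = d·G[:,8] = (00100100011)·(00001000000) mod 2 = 0+0+0+0+0+0+0+0+0+0+0 mod 2 = 0
  c[9] = d·G[:,9] = (00100100011)·(00000100000) mod 2 = 0+0+0+0+0+1+0+0+0+0+0 mod 2 = 1
  c[10] = d·G[:,10] = (00100100011)·(00000010000) mod 2 = 0+0+0+0+0+0+0+0+0+0+0 mod 2 = 0
  c[11] = d·G[:,11] = (00100100011)·(00000001000) mod 2 = 0+0+0+0+0+0+0+0+0+0+0 mod 2 = 0
  c[12] = d·G[:,12] = (00100100011)·(00000000100) mod 2 = 0+0+0+0+0+0+0+0+0+0+0 mod 2 = 0
  c[13] = d·G[:,13] = (00100100011)·(00000000010) mod 2 = 0+0+0+0+0+0+0+0+0+1+0 mod 2 = 1
  c[14] = d·G[:,14] = (00100100011)·(00000000001) mod 2 = 0+0+0+0+0+0+0+0+0+0+1 mod 2 = 1
Codeword = 100101010100011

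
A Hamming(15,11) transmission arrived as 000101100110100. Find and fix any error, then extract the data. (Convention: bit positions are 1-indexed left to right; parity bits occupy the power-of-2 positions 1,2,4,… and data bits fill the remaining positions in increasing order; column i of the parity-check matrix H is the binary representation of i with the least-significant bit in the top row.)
Syndrome s = H · r^T (mod 2), r = 000101100110100:
  s[0] = (101010101010101)·(000101100110100) mod 2 = 0+0+0+0+0+0+1+0+0+0+1+0+1+0+0 mod 2 = 1
  s[1] = (011001100110011)·(000101100110100) mod 2 = 0+0+0+0+0+1+1+0+0+1+1+0+0+0+0 mod 2 = 0
  s[2] = (000111100001111)·(000101100110100) mod 2 = 0+0+0+1+0+1+1+0+0+0+0+0+1+0+0 mod 2 = 0
  s[3] = (000000011111111)·(000101100110100) mod 2 = 0+0+0+0+0+0+0+0+0+1+1+0+1+0+0 mod 2 = 1
Syndrome = 1001
Column 9 of H equals this syndrome → error at bit 9 (1-indexed).
Flip bit 9: 000101100110100 → 000101101110100
Extract data bits at positions {3,5,6,7,9,10,11,12,13,14,15}: 00111110100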